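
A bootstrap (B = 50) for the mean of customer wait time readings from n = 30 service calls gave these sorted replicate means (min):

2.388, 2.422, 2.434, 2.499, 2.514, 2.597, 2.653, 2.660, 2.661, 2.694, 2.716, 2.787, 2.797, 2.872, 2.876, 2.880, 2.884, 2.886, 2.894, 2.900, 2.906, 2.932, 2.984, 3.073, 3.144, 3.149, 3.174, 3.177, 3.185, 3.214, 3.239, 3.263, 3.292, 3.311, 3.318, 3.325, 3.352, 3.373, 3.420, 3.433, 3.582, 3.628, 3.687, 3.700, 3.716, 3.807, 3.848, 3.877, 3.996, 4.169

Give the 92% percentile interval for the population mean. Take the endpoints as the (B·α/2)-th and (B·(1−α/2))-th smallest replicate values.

(2.422, 3.877)

α = 0.08; lower rank = 50 × 0.040 = 2; upper rank = 50 × 0.960 = 48.
The 2nd smallest replicate is 2.422; the 48th is 3.877.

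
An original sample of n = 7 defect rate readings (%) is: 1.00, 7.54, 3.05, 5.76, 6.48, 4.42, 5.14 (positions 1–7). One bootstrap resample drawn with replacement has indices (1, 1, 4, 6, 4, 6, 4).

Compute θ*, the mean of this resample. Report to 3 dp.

Resample values: 1.00, 1.00, 5.76, 4.42, 5.76, 4.42, 5.76.
Mean = (1.00 + 1.00 + 5.76 + 4.42 + 5.76 + 4.42 + 5.76) / 7 = 28.120 / 7 = 4.017

θ* = 4.017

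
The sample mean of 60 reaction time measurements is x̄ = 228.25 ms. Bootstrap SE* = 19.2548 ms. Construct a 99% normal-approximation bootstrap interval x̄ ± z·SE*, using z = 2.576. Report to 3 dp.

Margin = 2.576 × 19.2548 = 49.6004
Interval: 228.25 ± 49.6004

(178.650, 277.850)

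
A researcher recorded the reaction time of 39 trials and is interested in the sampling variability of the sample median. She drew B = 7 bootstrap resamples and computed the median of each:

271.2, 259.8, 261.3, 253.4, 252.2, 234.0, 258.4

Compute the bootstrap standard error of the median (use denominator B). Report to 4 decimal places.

SE* = 10.5838

Bootstrap SE is the standard deviation of the 7 replicate medians.
Mean of replicates: (271.2 + 259.8 + 261.3 + 253.4 + 252.2 + 234.0 + 258.4) / 7 = 1790.30000 / 7 = 255.75714
Sum of squared deviations: (+15.44286)² + (+4.04286)² + (+5.54286)² + (−2.35714)² + (−3.55714)² + (−21.75714)² + (+2.64286)² = 784.11714
Variance = 784.11714 / 7 = 112.01673
SE* = √112.01673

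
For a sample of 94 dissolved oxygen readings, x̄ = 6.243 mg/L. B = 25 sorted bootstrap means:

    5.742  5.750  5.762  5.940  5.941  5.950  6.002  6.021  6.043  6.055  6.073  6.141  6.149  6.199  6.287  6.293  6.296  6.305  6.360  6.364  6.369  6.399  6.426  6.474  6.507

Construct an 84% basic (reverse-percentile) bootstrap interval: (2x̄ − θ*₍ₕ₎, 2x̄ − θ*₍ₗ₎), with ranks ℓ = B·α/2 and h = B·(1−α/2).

(6.060, 6.736)

Percentile endpoints at ranks 2 and 23: θ*₍2₎ = 5.750, θ*₍23₎ = 6.426.
Basic interval reflects these around x̄:
  lower = 2 × 6.243 − 6.426 = 6.060
  upper = 2 × 6.243 − 5.750 = 6.736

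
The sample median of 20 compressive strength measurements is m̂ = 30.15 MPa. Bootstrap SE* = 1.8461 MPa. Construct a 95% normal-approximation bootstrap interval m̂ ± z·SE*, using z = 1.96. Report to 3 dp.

(26.532, 33.768)

Margin = 1.96 × 1.8461 = 3.6184
Interval: 30.15 ± 3.6184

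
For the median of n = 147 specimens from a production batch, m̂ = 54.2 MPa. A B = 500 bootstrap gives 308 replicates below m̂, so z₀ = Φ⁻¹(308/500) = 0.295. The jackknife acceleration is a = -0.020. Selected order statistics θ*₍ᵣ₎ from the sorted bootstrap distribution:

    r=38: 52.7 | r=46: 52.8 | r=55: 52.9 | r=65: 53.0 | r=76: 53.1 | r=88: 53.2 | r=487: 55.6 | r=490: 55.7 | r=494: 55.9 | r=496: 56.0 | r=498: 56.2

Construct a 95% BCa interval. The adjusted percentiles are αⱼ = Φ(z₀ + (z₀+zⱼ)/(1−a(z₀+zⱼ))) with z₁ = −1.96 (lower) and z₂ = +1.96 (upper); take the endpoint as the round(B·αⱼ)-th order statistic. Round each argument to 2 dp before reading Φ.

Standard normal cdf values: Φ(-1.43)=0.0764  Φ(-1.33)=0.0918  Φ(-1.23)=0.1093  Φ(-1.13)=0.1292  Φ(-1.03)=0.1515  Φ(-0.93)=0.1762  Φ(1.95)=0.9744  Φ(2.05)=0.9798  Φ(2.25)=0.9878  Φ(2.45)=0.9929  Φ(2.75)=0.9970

Lower: z₀ + z₁ = 0.295 + (-1.960) = -1.665; 1 − a(z₀+z₁) = 1 − (-0.020)(-1.665) = 0.9667; argument = 0.295 + (-1.665)/0.9667 = -1.4274 → -1.43.
α₁ = Φ(-1.43) = 0.0764; rank = round(500 × 0.0764) = 38; θ*₍38₎ = 52.7.
Upper: z₀ + z₂ = 2.255; 1 − a(z₀+z₂) = 1.0451; argument = 2.4527 → 2.45; α₂ = 0.9929; rank = 496; θ*₍496₎ = 56.0.

(52.7, 56.0)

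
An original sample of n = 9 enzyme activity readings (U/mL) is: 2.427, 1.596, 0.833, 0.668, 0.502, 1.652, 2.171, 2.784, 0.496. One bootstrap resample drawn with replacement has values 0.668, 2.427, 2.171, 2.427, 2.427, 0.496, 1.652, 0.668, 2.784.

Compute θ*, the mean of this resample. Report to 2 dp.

Mean = (0.668 + 2.427 + 2.171 + 2.427 + 2.427 + 0.496 + 1.652 + 0.668 + 2.784) / 9 = 15.7200 / 9 = 1.75

θ* = 1.75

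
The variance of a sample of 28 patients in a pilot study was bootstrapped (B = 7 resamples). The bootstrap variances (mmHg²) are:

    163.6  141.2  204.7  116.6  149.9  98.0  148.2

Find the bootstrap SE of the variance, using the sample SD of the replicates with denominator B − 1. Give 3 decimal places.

SE* = 34.076

Bootstrap SE is the standard deviation of the 7 replicate variances.
Mean of replicates: (163.6 + 141.2 + 204.7 + 116.6 + 149.9 + 98.0 + 148.2) / 7 = 1022.2000 / 7 = 146.0286
Sum of squared deviations: (+17.5714)² + (−4.8286)² + (+58.6714)² + (−29.4286)² + (+3.8714)² + (−48.0286)² + (+2.1714)² = 6966.8943
Variance = 6966.8943 / 6 = 1161.1490
SE* = √1161.1490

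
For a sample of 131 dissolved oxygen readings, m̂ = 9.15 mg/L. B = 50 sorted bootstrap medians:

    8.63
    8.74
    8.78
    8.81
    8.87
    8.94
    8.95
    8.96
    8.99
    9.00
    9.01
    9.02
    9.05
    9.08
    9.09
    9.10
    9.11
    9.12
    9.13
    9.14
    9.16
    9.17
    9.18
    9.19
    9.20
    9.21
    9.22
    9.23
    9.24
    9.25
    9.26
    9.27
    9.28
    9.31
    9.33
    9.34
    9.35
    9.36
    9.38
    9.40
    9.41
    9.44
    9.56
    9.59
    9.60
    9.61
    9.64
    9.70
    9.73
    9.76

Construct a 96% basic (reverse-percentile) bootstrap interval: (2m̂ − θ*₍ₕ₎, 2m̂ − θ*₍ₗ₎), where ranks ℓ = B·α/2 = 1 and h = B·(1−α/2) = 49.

(8.57, 9.67)

Percentile endpoints at ranks 1 and 49: θ*₍1₎ = 8.63, θ*₍49₎ = 9.73.
Basic interval reflects these around m̂:
  lower = 2 × 9.15 − 9.73 = 8.57
  upper = 2 × 9.15 − 8.63 = 9.67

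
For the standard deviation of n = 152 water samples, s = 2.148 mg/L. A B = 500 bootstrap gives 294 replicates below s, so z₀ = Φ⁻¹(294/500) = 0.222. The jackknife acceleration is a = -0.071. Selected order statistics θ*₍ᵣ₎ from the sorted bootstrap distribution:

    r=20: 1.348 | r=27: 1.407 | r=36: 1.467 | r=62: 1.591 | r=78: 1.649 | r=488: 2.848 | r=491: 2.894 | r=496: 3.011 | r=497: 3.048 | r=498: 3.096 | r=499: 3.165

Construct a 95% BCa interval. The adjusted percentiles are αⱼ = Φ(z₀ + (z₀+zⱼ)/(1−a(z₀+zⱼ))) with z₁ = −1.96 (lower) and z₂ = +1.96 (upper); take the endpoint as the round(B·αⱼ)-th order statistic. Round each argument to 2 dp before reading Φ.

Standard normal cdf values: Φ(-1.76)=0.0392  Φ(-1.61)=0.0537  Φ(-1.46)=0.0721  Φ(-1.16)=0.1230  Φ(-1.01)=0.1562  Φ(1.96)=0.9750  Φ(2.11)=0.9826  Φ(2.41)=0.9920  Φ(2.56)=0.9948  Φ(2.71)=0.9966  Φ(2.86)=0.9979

Lower: z₀ + z₁ = 0.222 + (-1.960) = -1.738; 1 − a(z₀+z₁) = 1 − (-0.071)(-1.738) = 0.8766; argument = 0.222 + (-1.738)/0.8766 = -1.7607 → -1.76.
α₁ = Φ(-1.76) = 0.0392; rank = round(500 × 0.0392) = 20; θ*₍20₎ = 1.348.
Upper: z₀ + z₂ = 2.182; 1 − a(z₀+z₂) = 1.1549; argument = 2.1113 → 2.11; α₂ = 0.9826; rank = 491; θ*₍491₎ = 2.894.

(1.348, 2.894)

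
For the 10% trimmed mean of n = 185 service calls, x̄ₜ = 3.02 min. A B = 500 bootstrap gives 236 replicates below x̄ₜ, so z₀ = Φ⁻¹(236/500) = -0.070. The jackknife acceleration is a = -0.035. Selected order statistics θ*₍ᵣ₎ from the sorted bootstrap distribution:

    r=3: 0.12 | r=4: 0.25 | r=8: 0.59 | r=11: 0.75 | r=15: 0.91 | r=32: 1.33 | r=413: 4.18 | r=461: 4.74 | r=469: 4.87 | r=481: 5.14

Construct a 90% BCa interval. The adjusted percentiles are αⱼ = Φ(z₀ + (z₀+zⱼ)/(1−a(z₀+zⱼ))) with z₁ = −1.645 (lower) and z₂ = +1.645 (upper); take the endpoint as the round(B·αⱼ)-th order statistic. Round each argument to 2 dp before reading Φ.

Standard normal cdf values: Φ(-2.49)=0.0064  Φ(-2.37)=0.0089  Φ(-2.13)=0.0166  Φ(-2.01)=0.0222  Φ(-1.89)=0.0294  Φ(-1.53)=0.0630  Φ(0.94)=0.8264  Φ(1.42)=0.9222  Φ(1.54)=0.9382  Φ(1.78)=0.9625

(0.91, 4.74)

Lower: z₀ + z₁ = -0.070 + (-1.645) = -1.715; 1 − a(z₀+z₁) = 1 − (-0.035)(-1.715) = 0.9400; argument = -0.070 + (-1.715)/0.9400 = -1.8945 → -1.89.
α₁ = Φ(-1.89) = 0.0294; rank = round(500 × 0.0294) = 15; θ*₍15₎ = 0.91.
Upper: z₀ + z₂ = 1.575; 1 − a(z₀+z₂) = 1.0551; argument = 1.4227 → 1.42; α₂ = 0.9222; rank = 461; θ*₍461₎ = 4.74.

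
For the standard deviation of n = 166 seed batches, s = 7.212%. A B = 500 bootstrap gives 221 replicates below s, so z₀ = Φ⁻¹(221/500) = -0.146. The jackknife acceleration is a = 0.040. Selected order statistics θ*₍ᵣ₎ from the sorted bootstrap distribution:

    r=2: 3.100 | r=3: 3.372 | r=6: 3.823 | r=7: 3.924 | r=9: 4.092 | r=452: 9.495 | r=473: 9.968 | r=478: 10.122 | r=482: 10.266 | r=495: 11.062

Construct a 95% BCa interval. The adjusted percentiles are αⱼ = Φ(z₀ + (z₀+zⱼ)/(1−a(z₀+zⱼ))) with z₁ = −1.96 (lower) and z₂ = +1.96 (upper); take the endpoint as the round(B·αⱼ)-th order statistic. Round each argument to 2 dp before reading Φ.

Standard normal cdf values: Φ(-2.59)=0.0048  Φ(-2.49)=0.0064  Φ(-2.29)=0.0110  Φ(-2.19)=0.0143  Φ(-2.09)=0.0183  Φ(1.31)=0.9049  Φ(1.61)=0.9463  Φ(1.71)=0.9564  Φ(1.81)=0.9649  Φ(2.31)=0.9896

(4.092, 10.266)

Lower: z₀ + z₁ = -0.146 + (-1.960) = -2.106; 1 − a(z₀+z₁) = 1 − (0.040)(-2.106) = 1.0842; argument = -0.146 + (-2.106)/1.0842 = -2.0884 → -2.09.
α₁ = Φ(-2.09) = 0.0183; rank = round(500 × 0.0183) = 9; θ*₍9₎ = 4.092.
Upper: z₀ + z₂ = 1.814; 1 − a(z₀+z₂) = 0.9274; argument = 1.8099 → 1.81; α₂ = 0.9649; rank = 482; θ*₍482₎ = 10.266.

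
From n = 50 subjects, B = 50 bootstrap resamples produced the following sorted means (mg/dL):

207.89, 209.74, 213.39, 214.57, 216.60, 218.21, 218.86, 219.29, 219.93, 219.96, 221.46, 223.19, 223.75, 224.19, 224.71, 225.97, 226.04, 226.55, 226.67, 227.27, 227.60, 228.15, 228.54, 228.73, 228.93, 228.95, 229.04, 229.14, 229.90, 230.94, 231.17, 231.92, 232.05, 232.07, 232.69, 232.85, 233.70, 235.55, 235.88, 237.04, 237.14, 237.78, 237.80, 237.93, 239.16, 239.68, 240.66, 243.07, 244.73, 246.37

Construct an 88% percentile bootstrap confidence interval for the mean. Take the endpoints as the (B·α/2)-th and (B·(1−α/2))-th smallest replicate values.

α = 0.12; lower rank = 50 × 0.060 = 3; upper rank = 50 × 0.940 = 47.
The 3rd smallest replicate is 213.39; the 47th is 240.66.

(213.39, 240.66)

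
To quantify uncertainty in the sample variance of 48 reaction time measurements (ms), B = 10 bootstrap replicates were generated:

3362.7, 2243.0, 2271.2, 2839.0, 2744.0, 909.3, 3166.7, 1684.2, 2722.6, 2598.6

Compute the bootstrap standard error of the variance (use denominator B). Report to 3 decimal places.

Bootstrap SE is the standard deviation of the 10 replicate variances.
Mean of replicates: (3362.7 + 2243.0 + 2271.2 + 2839.0 + 2744.0 + 909.3 + 3166.7 + 1684.2 + 2722.6 + 2598.6) / 10 = 24541.3000 / 10 = 2454.1300
Sum of squared deviations: (+908.5700)² + (−211.1300)² + (−182.9300)² + (+384.8700)² + (+289.8700)² + (−1544.8300)² + (+712.5700)² + (−769.9300)² + (+268.4700)² + (+144.4700)² = 4715683.9010
Variance = 4715683.9010 / 10 = 471568.3901
SE* = √471568.3901

SE* = 686.708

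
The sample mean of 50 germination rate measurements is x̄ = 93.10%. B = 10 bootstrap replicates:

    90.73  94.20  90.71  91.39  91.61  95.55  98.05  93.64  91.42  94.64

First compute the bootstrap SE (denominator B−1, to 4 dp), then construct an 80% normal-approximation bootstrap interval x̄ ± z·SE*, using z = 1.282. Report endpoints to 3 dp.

(89.972, 96.228)

Mean of replicates = 93.1940; sum of squared deviations = 53.5854; SE* = √(53.5854/9) = 2.4401
Margin = 1.282 × 2.4401 = 3.1282
Interval: 93.10 ± 3.1282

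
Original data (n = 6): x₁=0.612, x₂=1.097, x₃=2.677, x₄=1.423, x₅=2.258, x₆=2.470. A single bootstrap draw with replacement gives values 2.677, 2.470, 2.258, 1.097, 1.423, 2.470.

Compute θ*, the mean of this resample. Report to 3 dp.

θ* = 2.066

Mean = (2.677 + 2.470 + 2.258 + 1.097 + 1.423 + 2.470) / 6 = 12.3950 / 6 = 2.066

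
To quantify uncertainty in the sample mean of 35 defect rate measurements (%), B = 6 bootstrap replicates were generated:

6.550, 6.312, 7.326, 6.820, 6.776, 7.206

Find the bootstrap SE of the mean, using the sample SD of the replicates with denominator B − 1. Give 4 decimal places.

SE* = 0.3840

Bootstrap SE is the standard deviation of the 6 replicate means.
Mean of replicates: (6.550 + 6.312 + 7.326 + 6.820 + 6.776 + 7.206) / 6 = 40.99000 / 6 = 6.83167
Sum of squared deviations: (−0.28167)² + (−0.51967)² + (+0.49433)² + (−0.01167)² + (−0.05567)² + (+0.37433)² = 0.73712
Variance = 0.73712 / 5 = 0.14742
SE* = √0.14742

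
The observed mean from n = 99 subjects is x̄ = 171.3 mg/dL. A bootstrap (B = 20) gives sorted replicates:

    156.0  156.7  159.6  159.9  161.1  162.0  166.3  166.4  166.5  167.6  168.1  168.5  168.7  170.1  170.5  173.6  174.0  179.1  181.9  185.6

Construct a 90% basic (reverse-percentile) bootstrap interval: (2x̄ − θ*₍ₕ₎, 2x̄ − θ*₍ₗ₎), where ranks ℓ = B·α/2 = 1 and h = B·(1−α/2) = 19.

Percentile endpoints at ranks 1 and 19: θ*₍1₎ = 156.0, θ*₍19₎ = 181.9.
Basic interval reflects these around x̄:
  lower = 2 × 171.3 − 181.9 = 160.7
  upper = 2 × 171.3 − 156.0 = 186.6

(160.7, 186.6)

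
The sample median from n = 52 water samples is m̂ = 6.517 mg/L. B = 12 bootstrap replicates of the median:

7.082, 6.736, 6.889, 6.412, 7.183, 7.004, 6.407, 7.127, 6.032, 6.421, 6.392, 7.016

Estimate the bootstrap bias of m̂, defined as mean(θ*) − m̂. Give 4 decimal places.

mean(θ*) = (7.082 + 6.736 + 6.889 + 6.412 + 7.183 + 7.004 + 6.407 + 7.127 + 6.032 + 6.421 + 6.392 + 7.016) / 12 = 6.72508
bias = 6.72508 − 6.517

bias = +0.2081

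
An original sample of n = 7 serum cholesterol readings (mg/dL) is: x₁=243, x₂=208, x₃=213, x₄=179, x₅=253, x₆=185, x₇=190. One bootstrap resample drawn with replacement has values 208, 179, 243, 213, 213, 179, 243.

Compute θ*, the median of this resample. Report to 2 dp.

θ* = 213.00

Sorted: 179, 179, 208, 213, 213, 243, 243
Median = middle value = 213.00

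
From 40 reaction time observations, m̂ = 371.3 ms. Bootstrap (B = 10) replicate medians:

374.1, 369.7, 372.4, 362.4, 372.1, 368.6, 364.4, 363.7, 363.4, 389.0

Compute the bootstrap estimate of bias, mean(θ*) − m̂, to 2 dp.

bias = −1.32

mean(θ*) = (374.1 + 369.7 + 372.4 + 362.4 + 372.1 + 368.6 + 364.4 + 363.7 + 363.4 + 389.0) / 10 = 369.980
bias = 369.980 − 371.3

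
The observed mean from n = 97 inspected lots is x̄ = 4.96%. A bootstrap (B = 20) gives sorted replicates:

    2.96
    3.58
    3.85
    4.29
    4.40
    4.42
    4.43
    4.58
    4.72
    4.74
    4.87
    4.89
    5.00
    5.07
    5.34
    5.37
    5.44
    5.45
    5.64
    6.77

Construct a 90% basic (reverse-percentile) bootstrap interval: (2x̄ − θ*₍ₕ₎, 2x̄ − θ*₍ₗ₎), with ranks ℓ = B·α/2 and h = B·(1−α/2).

Percentile endpoints at ranks 1 and 19: θ*₍1₎ = 2.96, θ*₍19₎ = 5.64.
Basic interval reflects these around x̄:
  lower = 2 × 4.96 − 5.64 = 4.28
  upper = 2 × 4.96 − 2.96 = 6.96

(4.28, 6.96)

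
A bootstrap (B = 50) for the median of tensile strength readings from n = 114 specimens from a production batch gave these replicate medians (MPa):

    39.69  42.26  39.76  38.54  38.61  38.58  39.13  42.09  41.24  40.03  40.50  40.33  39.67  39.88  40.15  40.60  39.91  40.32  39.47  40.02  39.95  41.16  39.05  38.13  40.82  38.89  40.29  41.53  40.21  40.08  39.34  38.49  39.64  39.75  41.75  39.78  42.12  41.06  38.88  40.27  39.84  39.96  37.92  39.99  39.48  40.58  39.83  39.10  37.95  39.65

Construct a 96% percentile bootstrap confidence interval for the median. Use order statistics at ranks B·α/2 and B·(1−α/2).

Sorted replicates: 37.92, 37.95, 38.13, 38.49, 38.54, 38.58, 38.61, 38.88, 38.89, 39.05, 39.10, 39.13, 39.34, 39.47, 39.48, 39.64, 39.65, 39.67, 39.69, 39.75, 39.76, 39.78, 39.83, 39.84, 39.88, 39.91, 39.95, 39.96, 39.99, 40.02, 40.03, 40.08, 40.15, 40.21, 40.27, 40.29, 40.32, 40.33, 40.50, 40.58, 40.60, 40.82, 41.06, 41.16, 41.24, 41.53, 41.75, 42.09, 42.12, 42.26
α = 0.04; lower rank = 50 × 0.020 = 1; upper rank = 50 × 0.980 = 49.
The 1st smallest replicate is 37.92; the 49th is 42.12.

(37.92, 42.12)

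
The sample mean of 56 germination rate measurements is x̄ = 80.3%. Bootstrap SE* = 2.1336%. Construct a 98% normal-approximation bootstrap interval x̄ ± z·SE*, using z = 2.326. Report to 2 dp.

Margin = 2.326 × 2.1336 = 4.963
Interval: 80.3 ± 4.963

(75.34, 85.26)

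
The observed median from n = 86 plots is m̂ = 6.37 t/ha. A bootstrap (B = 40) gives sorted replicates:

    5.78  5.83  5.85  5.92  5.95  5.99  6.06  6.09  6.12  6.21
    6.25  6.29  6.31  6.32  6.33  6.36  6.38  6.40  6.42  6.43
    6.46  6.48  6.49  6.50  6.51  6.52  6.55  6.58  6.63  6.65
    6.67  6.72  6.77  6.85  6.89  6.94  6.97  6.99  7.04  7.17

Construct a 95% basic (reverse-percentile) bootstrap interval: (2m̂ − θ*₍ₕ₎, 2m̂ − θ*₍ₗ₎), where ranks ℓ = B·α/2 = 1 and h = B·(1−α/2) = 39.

(5.70, 6.96)

Percentile endpoints at ranks 1 and 39: θ*₍1₎ = 5.78, θ*₍39₎ = 7.04.
Basic interval reflects these around m̂:
  lower = 2 × 6.37 − 7.04 = 5.70
  upper = 2 × 6.37 − 5.78 = 6.96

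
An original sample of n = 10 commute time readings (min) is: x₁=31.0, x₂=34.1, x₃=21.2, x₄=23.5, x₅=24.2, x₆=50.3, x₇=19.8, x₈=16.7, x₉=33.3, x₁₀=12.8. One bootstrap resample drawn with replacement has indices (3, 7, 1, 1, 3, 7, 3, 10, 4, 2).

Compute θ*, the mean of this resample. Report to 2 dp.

Resample values: 21.2, 19.8, 31.0, 31.0, 21.2, 19.8, 21.2, 12.8, 23.5, 34.1.
Mean = (21.2 + 19.8 + 31.0 + 31.0 + 21.2 + 19.8 + 21.2 + 12.8 + 23.5 + 34.1) / 10 = 235.60 / 10 = 23.56

θ* = 23.56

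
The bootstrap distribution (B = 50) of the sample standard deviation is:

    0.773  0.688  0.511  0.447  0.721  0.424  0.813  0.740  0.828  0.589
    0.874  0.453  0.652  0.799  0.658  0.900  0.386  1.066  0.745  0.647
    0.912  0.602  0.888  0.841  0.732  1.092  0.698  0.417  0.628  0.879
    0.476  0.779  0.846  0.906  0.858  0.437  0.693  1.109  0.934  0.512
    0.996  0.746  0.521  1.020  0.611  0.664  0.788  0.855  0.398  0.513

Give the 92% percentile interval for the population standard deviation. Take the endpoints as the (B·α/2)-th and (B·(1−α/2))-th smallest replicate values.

(0.398, 1.066)

Sorted replicates: 0.386, 0.398, 0.417, 0.424, 0.437, 0.447, 0.453, 0.476, 0.511, 0.512, 0.513, 0.521, 0.589, 0.602, 0.611, 0.628, 0.647, 0.652, 0.658, 0.664, 0.688, 0.693, 0.698, 0.721, 0.732, 0.740, 0.745, 0.746, 0.773, 0.779, 0.788, 0.799, 0.813, 0.828, 0.841, 0.846, 0.855, 0.858, 0.874, 0.879, 0.888, 0.900, 0.906, 0.912, 0.934, 0.996, 1.020, 1.066, 1.092, 1.109
α = 0.08; lower rank = 50 × 0.040 = 2; upper rank = 50 × 0.960 = 48.
The 2nd smallest replicate is 0.398; the 48th is 1.066.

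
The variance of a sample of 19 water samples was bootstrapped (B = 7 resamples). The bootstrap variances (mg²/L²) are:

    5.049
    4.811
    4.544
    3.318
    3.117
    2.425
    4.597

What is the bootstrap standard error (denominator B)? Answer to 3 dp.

Bootstrap SE is the standard deviation of the 7 replicate variances.
Mean of replicates: (5.049 + 4.811 + 4.544 + 3.318 + 3.117 + 2.425 + 4.597) / 7 = 27.8610 / 7 = 3.9801
Sum of squared deviations: (+1.0689)² + (+0.8309)² + (+0.5639)² + (−0.6621)² + (−0.8631)² + (−1.5551)² + (+0.6169)² = 6.1331
Variance = 6.1331 / 7 = 0.8762
SE* = √0.8762

SE* = 0.936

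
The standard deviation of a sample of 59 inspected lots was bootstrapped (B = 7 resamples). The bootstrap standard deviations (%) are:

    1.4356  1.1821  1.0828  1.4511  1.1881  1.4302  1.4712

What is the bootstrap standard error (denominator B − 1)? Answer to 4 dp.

Bootstrap SE is the standard deviation of the 7 replicate standard deviations.
Mean of replicates: (1.4356 + 1.1821 + 1.0828 + 1.4511 + 1.1881 + 1.4302 + 1.4712) / 7 = 9.24110 / 7 = 1.32016
Sum of squared deviations: (+0.11544)² + (−0.13806)² + (−0.23736)² + (+0.13094)² + (−0.13206)² + (+0.11004)² + (+0.15104)² = 0.15823
Variance = 0.15823 / 6 = 0.02637
SE* = √0.02637

SE* = 0.1624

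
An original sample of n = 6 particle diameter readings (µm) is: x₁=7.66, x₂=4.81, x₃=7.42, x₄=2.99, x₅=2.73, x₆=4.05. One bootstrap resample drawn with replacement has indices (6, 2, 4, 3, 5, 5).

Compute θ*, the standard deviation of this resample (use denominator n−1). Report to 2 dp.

θ* = 1.82

Resample values: 4.05, 4.81, 2.99, 7.42, 2.73, 2.73.
Mean = 4.1217; sum of squared deviations = 16.5121
s² = 16.5121 / 5 = 3.3024
s = √3.3024 = 1.82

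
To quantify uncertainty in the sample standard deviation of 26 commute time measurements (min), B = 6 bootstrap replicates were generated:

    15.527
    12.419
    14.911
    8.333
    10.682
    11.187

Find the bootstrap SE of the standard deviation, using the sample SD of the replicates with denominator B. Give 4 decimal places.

Bootstrap SE is the standard deviation of the 6 replicate standard deviations.
Mean of replicates: (15.527 + 12.419 + 14.911 + 8.333 + 10.682 + 11.187) / 6 = 73.05900 / 6 = 12.17650
Sum of squared deviations: (+3.35050)² + (+0.24250)² + (+2.73450)² + (−3.84350)² + (−1.49450)² + (−0.98950)² = 36.74728
Variance = 36.74728 / 6 = 6.12455
SE* = √6.12455

SE* = 2.4748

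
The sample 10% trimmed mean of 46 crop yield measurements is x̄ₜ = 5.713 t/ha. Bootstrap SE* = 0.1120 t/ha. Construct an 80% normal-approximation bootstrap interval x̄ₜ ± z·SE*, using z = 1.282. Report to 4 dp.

(5.5694, 5.8566)

Margin = 1.282 × 0.1120 = 0.14358
Interval: 5.713 ± 0.14358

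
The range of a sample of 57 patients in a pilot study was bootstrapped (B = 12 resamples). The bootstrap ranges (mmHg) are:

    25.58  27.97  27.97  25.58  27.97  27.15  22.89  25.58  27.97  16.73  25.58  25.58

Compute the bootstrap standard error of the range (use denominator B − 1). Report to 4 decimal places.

SE* = 3.1746

Bootstrap SE is the standard deviation of the 12 replicate ranges.
Mean of replicates: (25.58 + 27.97 + 27.97 + 25.58 + 27.97 + 27.15 + 22.89 + 25.58 + 27.97 + 16.73 + 25.58 + 25.58) / 12 = 306.55000 / 12 = 25.54583
Sum of squared deviations: (+0.03417)² + (+2.42417)² + (+2.42417)² + (+0.03417)² + (+2.42417)² + (+1.60417)² + (−2.65583)² + (+0.03417)² + (+2.42417)² + (−8.81583)² + (+0.03417)² + (+0.03417)² = 110.85789
Variance = 110.85789 / 11 = 10.07799
SE* = √10.07799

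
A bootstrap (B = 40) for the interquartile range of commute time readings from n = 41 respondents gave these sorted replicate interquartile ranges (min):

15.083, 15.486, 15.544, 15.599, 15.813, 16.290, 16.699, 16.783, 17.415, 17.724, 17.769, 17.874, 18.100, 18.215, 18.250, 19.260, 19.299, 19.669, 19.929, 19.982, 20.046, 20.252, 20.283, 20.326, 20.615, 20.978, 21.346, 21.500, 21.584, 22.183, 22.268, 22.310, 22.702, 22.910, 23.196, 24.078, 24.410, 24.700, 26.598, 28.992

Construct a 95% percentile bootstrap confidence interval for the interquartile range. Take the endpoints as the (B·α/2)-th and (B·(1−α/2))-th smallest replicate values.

(15.083, 26.598)

α = 0.05; lower rank = 40 × 0.025 = 1; upper rank = 40 × 0.975 = 39.
The 1st smallest replicate is 15.083; the 39th is 26.598.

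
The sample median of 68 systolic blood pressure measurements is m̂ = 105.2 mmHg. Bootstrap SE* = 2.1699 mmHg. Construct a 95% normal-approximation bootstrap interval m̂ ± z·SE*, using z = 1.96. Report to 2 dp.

Margin = 1.96 × 2.1699 = 4.253
Interval: 105.2 ± 4.253

(100.95, 109.45)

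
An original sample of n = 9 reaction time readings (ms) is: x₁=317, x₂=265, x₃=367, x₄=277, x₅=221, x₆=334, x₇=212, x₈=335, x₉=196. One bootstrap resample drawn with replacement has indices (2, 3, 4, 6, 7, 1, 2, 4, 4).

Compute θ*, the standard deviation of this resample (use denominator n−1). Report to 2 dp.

Resample values: 265, 367, 277, 334, 212, 317, 265, 277, 277.
Mean = 287.8889; sum of squared deviations = 16394.8889
s² = 16394.8889 / 8 = 2049.3611
s = √2049.3611 = 45.27

θ* = 45.27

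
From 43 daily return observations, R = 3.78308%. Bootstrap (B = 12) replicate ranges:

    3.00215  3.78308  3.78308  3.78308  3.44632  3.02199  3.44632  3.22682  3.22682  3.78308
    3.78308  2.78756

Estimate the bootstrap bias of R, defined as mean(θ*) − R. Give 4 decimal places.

bias = −0.3603

mean(θ*) = (3.00215 + 3.78308 + 3.78308 + 3.78308 + 3.44632 + 3.02199 + 3.44632 + 3.22682 + 3.22682 + 3.78308 + 3.78308 + 2.78756) / 12 = 3.42278
bias = 3.42278 − 3.78308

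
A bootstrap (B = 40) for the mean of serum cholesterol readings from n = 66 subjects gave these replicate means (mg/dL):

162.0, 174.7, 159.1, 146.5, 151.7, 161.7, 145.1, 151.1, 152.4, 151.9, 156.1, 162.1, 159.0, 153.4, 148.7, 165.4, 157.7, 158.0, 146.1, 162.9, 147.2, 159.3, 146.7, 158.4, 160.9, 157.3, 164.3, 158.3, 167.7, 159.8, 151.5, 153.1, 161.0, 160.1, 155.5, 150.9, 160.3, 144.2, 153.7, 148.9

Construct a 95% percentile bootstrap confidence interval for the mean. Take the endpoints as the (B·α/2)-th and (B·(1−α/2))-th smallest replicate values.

Sorted replicates: 144.2, 145.1, 146.1, 146.5, 146.7, 147.2, 148.7, 148.9, 150.9, 151.1, 151.5, 151.7, 151.9, 152.4, 153.1, 153.4, 153.7, 155.5, 156.1, 157.3, 157.7, 158.0, 158.3, 158.4, 159.0, 159.1, 159.3, 159.8, 160.1, 160.3, 160.9, 161.0, 161.7, 162.0, 162.1, 162.9, 164.3, 165.4, 167.7, 174.7
α = 0.05; lower rank = 40 × 0.025 = 1; upper rank = 40 × 0.975 = 39.
The 1st smallest replicate is 144.2; the 39th is 167.7.

(144.2, 167.7)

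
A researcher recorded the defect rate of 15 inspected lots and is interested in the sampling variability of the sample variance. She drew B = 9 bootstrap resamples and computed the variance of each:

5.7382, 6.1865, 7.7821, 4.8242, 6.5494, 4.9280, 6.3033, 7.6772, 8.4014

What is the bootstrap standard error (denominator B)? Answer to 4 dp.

Bootstrap SE is the standard deviation of the 9 replicate variances.
Mean of replicates: (5.7382 + 6.1865 + 7.7821 + 4.8242 + 6.5494 + 4.9280 + 6.3033 + 7.6772 + 8.4014) / 9 = 58.39030 / 9 = 6.48781
Sum of squared deviations: (−0.74961)² + (−0.30131)² + (+1.29429)² + (−1.66361)² + (+0.06159)² + (−1.55981)² + (−0.18451)² + (+1.18939)² + (+1.91359)² = 12.64281
Variance = 12.64281 / 9 = 1.40476
SE* = √1.40476

SE* = 1.1852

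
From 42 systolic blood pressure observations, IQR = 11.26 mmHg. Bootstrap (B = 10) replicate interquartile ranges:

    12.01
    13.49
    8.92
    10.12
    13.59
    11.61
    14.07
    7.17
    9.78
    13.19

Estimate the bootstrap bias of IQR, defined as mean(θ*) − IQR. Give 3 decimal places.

mean(θ*) = (12.01 + 13.49 + 8.92 + 10.12 + 13.59 + 11.61 + 14.07 + 7.17 + 9.78 + 13.19) / 10 = 11.3950
bias = 11.3950 − 11.26

bias = +0.135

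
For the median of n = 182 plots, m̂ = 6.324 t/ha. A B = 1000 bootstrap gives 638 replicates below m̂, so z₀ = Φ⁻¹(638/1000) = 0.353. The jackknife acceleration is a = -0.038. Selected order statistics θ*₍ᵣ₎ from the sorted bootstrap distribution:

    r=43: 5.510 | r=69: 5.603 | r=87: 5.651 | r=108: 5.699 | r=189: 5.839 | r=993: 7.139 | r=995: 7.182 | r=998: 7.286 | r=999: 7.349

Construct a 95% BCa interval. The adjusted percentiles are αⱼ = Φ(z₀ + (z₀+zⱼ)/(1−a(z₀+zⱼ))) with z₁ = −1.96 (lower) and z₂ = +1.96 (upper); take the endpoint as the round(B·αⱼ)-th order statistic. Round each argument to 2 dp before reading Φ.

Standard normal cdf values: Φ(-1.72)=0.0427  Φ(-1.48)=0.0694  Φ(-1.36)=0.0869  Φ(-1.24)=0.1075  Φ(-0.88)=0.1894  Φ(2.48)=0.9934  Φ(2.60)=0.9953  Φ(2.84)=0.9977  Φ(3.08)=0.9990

Lower: z₀ + z₁ = 0.353 + (-1.960) = -1.607; 1 − a(z₀+z₁) = 1 − (-0.038)(-1.607) = 0.9389; argument = 0.353 + (-1.607)/0.9389 = -1.3585 → -1.36.
α₁ = Φ(-1.36) = 0.0869; rank = round(1000 × 0.0869) = 87; θ*₍87₎ = 5.651.
Upper: z₀ + z₂ = 2.313; 1 − a(z₀+z₂) = 1.0879; argument = 2.4791 → 2.48; α₂ = 0.9934; rank = 993; θ*₍993₎ = 7.139.

(5.651, 7.139)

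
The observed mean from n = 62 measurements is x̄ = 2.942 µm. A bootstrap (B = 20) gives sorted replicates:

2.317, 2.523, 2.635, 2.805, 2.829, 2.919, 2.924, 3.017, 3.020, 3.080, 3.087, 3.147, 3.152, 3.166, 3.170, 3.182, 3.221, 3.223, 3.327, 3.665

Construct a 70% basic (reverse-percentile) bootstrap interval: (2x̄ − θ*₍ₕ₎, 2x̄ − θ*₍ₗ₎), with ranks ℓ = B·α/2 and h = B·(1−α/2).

Percentile endpoints at ranks 3 and 17: θ*₍3₎ = 2.635, θ*₍17₎ = 3.221.
Basic interval reflects these around x̄:
  lower = 2 × 2.942 − 3.221 = 2.663
  upper = 2 × 2.942 − 2.635 = 3.249

(2.663, 3.249)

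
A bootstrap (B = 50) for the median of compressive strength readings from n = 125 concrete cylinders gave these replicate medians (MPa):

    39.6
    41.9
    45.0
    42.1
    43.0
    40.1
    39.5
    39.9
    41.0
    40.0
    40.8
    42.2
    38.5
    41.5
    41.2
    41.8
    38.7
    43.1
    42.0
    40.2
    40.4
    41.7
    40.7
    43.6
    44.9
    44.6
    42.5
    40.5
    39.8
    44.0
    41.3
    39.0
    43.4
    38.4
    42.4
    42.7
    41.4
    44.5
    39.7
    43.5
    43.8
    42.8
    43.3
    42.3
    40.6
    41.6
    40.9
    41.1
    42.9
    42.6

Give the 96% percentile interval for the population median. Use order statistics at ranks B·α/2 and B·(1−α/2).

Sorted replicates: 38.4, 38.5, 38.7, 39.0, 39.5, 39.6, 39.7, 39.8, 39.9, 40.0, 40.1, 40.2, 40.4, 40.5, 40.6, 40.7, 40.8, 40.9, 41.0, 41.1, 41.2, 41.3, 41.4, 41.5, 41.6, 41.7, 41.8, 41.9, 42.0, 42.1, 42.2, 42.3, 42.4, 42.5, 42.6, 42.7, 42.8, 42.9, 43.0, 43.1, 43.3, 43.4, 43.5, 43.6, 43.8, 44.0, 44.5, 44.6, 44.9, 45.0
α = 0.04; lower rank = 50 × 0.020 = 1; upper rank = 50 × 0.980 = 49.
The 1st smallest replicate is 38.4; the 49th is 44.9.

(38.4, 44.9)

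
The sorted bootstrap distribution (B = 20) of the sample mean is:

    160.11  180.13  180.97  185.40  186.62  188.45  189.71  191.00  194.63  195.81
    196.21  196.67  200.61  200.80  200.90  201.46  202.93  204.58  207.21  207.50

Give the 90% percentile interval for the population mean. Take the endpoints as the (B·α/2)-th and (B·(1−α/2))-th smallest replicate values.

(160.11, 207.21)

α = 0.10; lower rank = 20 × 0.050 = 1; upper rank = 20 × 0.950 = 19.
The 1st smallest replicate is 160.11; the 19th is 207.21.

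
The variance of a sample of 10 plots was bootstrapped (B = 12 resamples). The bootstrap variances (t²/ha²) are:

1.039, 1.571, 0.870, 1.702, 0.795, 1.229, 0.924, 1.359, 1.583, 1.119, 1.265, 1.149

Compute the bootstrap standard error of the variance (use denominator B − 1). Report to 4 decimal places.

Bootstrap SE is the standard deviation of the 12 replicate variances.
Mean of replicates: (1.039 + 1.571 + 0.870 + 1.702 + 0.795 + 1.229 + 0.924 + 1.359 + 1.583 + 1.119 + 1.265 + 1.149) / 12 = 14.60500 / 12 = 1.21708
Sum of squared deviations: (−0.17808)² + (+0.35392)² + (−0.34708)² + (+0.48492)² + (−0.42208)² + (+0.01192)² + (−0.29308)² + (+0.14192)² + (+0.36592)² + (−0.09808)² + (+0.04792)² + (−0.06808)² = 0.94736
Variance = 0.94736 / 11 = 0.08612
SE* = √0.08612

SE* = 0.2935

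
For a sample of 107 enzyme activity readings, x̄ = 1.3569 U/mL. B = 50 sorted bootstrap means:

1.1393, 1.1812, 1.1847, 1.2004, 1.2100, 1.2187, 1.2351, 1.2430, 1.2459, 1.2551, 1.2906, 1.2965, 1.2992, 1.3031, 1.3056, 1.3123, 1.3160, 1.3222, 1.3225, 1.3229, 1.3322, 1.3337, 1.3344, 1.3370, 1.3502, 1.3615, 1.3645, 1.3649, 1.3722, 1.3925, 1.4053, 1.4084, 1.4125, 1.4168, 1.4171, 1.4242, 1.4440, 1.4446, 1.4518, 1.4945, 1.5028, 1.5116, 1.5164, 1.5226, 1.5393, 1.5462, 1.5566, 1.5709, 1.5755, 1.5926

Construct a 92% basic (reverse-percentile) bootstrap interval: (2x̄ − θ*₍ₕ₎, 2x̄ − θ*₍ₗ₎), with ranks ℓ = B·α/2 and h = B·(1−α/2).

(1.1429, 1.5326)

Percentile endpoints at ranks 2 and 48: θ*₍2₎ = 1.1812, θ*₍48₎ = 1.5709.
Basic interval reflects these around x̄:
  lower = 2 × 1.3569 − 1.5709 = 1.1429
  upper = 2 × 1.3569 − 1.1812 = 1.5326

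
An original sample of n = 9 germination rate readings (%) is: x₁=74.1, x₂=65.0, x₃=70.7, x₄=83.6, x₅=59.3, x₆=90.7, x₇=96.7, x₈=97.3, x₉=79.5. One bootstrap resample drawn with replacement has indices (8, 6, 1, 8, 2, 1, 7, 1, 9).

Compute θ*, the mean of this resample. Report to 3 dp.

θ* = 83.200

Resample values: 97.3, 90.7, 74.1, 97.3, 65.0, 74.1, 96.7, 74.1, 79.5.
Mean = (97.3 + 90.7 + 74.1 + 97.3 + 65.0 + 74.1 + 96.7 + 74.1 + 79.5) / 9 = 748.80 / 9 = 83.200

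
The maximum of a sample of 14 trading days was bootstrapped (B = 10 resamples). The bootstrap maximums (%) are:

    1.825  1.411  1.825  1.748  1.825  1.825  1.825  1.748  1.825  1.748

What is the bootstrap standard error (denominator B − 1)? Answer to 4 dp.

Bootstrap SE is the standard deviation of the 10 replicate maximums.
Mean of replicates: (1.825 + 1.411 + 1.825 + 1.748 + 1.825 + 1.825 + 1.825 + 1.748 + 1.825 + 1.748) / 10 = 17.60500 / 10 = 1.76050
Sum of squared deviations: (+0.06450)² + (−0.34950)² + (+0.06450)² + (−0.01250)² + (+0.06450)² + (+0.06450)² + (+0.06450)² + (−0.01250)² + (+0.06450)² + (−0.01250)² = 0.14758
Variance = 0.14758 / 9 = 0.01640
SE* = √0.01640

SE* = 0.1281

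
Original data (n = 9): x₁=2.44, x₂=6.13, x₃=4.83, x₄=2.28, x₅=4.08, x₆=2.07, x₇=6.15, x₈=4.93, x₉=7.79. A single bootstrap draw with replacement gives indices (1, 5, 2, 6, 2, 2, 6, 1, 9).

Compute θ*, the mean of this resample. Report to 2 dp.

θ* = 4.36

Resample values: 2.44, 4.08, 6.13, 2.07, 6.13, 6.13, 2.07, 2.44, 7.79.
Mean = (2.44 + 4.08 + 6.13 + 2.07 + 6.13 + 6.13 + 2.07 + 2.44 + 7.79) / 9 = 39.280 / 9 = 4.36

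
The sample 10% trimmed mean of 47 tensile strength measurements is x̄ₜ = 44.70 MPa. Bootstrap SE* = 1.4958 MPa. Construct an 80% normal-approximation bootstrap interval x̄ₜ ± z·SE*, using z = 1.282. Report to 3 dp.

Margin = 1.282 × 1.4958 = 1.9176
Interval: 44.70 ± 1.9176

(42.782, 46.618)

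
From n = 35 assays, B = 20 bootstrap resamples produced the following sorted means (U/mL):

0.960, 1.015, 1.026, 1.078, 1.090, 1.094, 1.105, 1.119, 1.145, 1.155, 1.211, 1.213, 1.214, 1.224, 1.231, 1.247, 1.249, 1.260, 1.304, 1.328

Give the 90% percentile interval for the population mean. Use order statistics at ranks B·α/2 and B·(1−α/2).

(0.960, 1.304)

α = 0.10; lower rank = 20 × 0.050 = 1; upper rank = 20 × 0.950 = 19.
The 1st smallest replicate is 0.960; the 19th is 1.304.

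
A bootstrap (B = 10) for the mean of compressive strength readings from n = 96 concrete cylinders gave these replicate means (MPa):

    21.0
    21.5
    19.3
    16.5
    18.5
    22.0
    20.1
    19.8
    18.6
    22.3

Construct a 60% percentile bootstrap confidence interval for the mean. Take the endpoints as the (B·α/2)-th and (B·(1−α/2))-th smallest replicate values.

Sorted replicates: 16.5, 18.5, 18.6, 19.3, 19.8, 20.1, 21.0, 21.5, 22.0, 22.3
α = 0.40; lower rank = 10 × 0.200 = 2; upper rank = 10 × 0.800 = 8.
The 2nd smallest replicate is 18.5; the 8th is 21.5.

(18.5, 21.5)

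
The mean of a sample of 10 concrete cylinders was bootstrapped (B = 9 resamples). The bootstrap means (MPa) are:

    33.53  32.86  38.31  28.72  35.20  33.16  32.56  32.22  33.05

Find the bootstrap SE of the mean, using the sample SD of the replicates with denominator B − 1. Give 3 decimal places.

SE* = 2.543

Bootstrap SE is the standard deviation of the 9 replicate means.
Mean of replicates: (33.53 + 32.86 + 38.31 + 28.72 + 35.20 + 33.16 + 32.56 + 32.22 + 33.05) / 9 = 299.6100 / 9 = 33.2900
Sum of squared deviations: (+0.2400)² + (−0.4300)² + (+5.0200)² + (−4.5700)² + (+1.9100)² + (−0.1300)² + (−0.7300)² + (−1.0700)² + (−0.2400)² = 51.7282
Variance = 51.7282 / 8 = 6.4660
SE* = √6.4660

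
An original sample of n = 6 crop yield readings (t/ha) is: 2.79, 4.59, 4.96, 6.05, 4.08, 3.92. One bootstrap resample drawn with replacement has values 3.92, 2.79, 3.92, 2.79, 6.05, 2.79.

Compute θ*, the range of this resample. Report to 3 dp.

Range = 6.05 − 2.79 = 3.260

θ* = 3.260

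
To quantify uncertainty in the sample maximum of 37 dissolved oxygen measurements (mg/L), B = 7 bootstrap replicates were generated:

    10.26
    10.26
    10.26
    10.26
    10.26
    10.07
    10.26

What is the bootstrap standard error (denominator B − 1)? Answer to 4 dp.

SE* = 0.0718

Bootstrap SE is the standard deviation of the 7 replicate maximums.
Mean of replicates: (10.26 + 10.26 + 10.26 + 10.26 + 10.26 + 10.07 + 10.26) / 7 = 71.63000 / 7 = 10.23286
Sum of squared deviations: (+0.02714)² + (+0.02714)² + (+0.02714)² + (+0.02714)² + (+0.02714)² + (−0.16286)² + (+0.02714)² = 0.03094
Variance = 0.03094 / 6 = 0.00516
SE* = √0.00516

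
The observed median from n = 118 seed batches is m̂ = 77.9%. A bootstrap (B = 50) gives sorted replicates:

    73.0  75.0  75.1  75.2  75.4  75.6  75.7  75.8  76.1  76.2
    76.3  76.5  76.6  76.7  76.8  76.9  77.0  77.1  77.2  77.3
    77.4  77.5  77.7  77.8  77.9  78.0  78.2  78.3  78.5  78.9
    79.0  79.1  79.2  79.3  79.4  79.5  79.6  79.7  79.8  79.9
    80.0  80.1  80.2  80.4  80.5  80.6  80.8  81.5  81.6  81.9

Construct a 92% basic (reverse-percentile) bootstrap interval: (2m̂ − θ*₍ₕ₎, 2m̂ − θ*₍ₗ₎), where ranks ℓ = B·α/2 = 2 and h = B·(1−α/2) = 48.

Percentile endpoints at ranks 2 and 48: θ*₍2₎ = 75.0, θ*₍48₎ = 81.5.
Basic interval reflects these around m̂:
  lower = 2 × 77.9 − 81.5 = 74.3
  upper = 2 × 77.9 − 75.0 = 80.8

(74.3, 80.8)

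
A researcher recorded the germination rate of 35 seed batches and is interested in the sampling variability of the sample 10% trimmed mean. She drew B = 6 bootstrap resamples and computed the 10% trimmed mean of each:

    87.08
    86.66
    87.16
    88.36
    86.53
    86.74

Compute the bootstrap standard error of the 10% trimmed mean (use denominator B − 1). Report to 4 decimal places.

SE* = 0.6692

Bootstrap SE is the standard deviation of the 6 replicate 10% trimmed means.
Mean of replicates: (87.08 + 86.66 + 87.16 + 88.36 + 86.53 + 86.74) / 6 = 522.53000 / 6 = 87.08833
Sum of squared deviations: (−0.00833)² + (−0.42833)² + (+0.07167)² + (+1.27167)² + (−0.55833)² + (−0.34833)² = 2.23888
Variance = 2.23888 / 5 = 0.44778
SE* = √0.44778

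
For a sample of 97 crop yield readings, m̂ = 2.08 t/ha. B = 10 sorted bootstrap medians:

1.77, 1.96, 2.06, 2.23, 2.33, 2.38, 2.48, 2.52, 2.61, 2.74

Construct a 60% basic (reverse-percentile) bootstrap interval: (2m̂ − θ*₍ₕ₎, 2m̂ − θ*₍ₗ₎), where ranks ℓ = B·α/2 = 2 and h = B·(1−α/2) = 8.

(1.64, 2.20)

Percentile endpoints at ranks 2 and 8: θ*₍2₎ = 1.96, θ*₍8₎ = 2.52.
Basic interval reflects these around m̂:
  lower = 2 × 2.08 − 2.52 = 1.64
  upper = 2 × 2.08 − 1.96 = 2.20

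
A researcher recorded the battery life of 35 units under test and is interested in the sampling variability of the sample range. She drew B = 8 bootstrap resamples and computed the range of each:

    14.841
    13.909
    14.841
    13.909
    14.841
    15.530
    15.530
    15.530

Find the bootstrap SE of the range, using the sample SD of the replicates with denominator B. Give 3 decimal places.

SE* = 0.628

Bootstrap SE is the standard deviation of the 8 replicate ranges.
Mean of replicates: (14.841 + 13.909 + 14.841 + 13.909 + 14.841 + 15.530 + 15.530 + 15.530) / 8 = 118.9310 / 8 = 14.8664
Sum of squared deviations: (−0.0254)² + (−0.9574)² + (−0.0254)² + (−0.9574)² + (−0.0254)² + (+0.6636)² + (+0.6636)² + (+0.6636)² = 3.1563
Variance = 3.1563 / 8 = 0.3945
SE* = √0.3945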